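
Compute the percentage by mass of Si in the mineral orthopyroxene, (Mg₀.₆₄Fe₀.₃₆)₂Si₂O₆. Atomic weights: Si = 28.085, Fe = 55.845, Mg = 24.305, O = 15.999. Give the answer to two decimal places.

M((Mg₀.₆₄Fe₀.₃₆)₂Si₂O₆) = 223.483 g/mol.
Si contributes 2 × 28.085 = 56.170 g per mole.
56.170/223.483 = 0.2513 → 25.13%.

25.13 wt%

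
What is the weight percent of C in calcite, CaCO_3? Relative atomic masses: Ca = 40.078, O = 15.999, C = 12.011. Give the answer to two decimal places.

12.00 weight percent

M(CaCO_3) = 100.086 g/mol.
C contributes 1 × 12.011 = 12.011 g per mole.
12.011/100.086 = 0.1200 → 12.00%.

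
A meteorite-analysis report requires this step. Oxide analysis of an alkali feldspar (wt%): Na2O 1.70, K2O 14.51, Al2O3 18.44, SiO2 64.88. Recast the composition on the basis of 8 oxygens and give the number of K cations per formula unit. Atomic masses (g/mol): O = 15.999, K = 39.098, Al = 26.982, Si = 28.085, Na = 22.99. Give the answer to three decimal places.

Na2O (M=61.979): mol = 0.02743; Na = 0.05486, O = 0.02743.
K2O (M=94.195): mol = 0.15404; K = 0.30808, O = 0.15404.
Al2O3 (M=101.961): mol = 0.18085; Al = 0.36170, O = 0.54255.
SiO2 (M=60.083): mol = 1.07984; Si = 1.07984, O = 2.15968.
ΣO = 2.88370; factor = 8/ΣO = 2.77421.
K apfu = 0.30808 × 2.77421 = 0.855.

0.855 K apfu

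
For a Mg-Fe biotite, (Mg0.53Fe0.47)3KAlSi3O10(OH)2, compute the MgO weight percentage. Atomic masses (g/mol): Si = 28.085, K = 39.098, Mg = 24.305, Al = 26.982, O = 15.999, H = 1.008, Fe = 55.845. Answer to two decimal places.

13.88 wt%

Formula mass = 461.725 g/mol.
1.59 Mg → 1.5900 mol MgO per formula unit; M(MgO) = 40.304, so MgO mass = 64.083 g.
64.083/461.725 × 100 = 13.88 wt%.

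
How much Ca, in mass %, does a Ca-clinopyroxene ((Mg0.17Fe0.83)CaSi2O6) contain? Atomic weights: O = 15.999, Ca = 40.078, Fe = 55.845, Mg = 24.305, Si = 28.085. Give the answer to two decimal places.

Formula mass = 0.17×24.305 + 0.83×55.845 + 1×40.078 + 2×28.085 + 6×15.999 = 242.725 g/mol, of which 40.078 g is Ca.
So Ca makes up 40.078/242.725 = 0.1651 of the mass, i.e. 16.51%.

16.51 mass %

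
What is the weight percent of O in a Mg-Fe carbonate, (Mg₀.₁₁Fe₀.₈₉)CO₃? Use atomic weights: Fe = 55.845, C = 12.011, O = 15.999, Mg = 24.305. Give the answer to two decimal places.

42.71 wt%

Molar mass of (Mg₀.₁₁Fe₀.₈₉)CO₃: 0.11×24.305 + 0.89×55.845 + 1×12.011 + 3×15.999 = 112.384 g/mol.
Mass of O per formula unit: 3 × 15.999 = 47.997 g.
Weight fraction O = 47.997 / 112.384 = 0.4271.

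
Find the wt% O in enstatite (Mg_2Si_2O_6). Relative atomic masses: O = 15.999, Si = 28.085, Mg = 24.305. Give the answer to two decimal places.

Formula mass = 2×24.305 + 2×28.085 + 6×15.999 = 200.774 g/mol, of which 95.994 g is O.
So O makes up 95.994/200.774 = 0.4781 of the mass, i.e. 47.81%.

47.81 mass %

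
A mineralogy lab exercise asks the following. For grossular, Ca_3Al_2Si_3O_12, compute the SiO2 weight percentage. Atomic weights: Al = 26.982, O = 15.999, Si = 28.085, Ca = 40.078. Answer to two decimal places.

Formula mass = 450.441 g/mol.
3 Si → 3.0000 mol SiO2 per formula unit; M(SiO2) = 60.083, so SiO2 mass = 180.249 g.
180.249/450.441 × 100 = 40.02 wt%.

40.02 wt%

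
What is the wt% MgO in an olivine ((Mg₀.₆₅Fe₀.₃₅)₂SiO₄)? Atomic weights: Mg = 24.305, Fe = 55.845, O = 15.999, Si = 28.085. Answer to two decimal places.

32.19 wt%

Formula mass = 162.769 g/mol.
1.30 Mg → 1.3000 mol MgO per formula unit; M(MgO) = 40.304, so MgO mass = 52.395 g.
52.395/162.769 × 100 = 32.19 wt%.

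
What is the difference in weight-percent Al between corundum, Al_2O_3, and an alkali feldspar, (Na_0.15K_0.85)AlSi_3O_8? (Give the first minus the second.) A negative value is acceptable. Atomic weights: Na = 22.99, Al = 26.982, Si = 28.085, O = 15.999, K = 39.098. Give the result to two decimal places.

43.15 percentage points

M(Al_2O_3) = 101.961 g/mol, so wt% Al = 53.964/101.961 × 100 = 52.93%.
M((Na_0.15K_0.85)AlSi_3O_8) = 275.911 g/mol, so wt% Al = 26.982/275.911 × 100 = 9.78%.
52.93 − 9.78 = 43.15 pp.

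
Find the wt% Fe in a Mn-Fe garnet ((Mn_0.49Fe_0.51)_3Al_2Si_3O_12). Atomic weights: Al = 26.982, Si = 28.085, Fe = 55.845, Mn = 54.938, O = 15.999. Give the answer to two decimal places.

Molar mass of (Mn_0.49Fe_0.51)_3Al_2Si_3O_12: 1.47×54.938 + 1.53×55.845 + 2×26.982 + 3×28.085 + 12×15.999 = 496.409 g/mol.
Mass of Fe per formula unit: 1.53 × 55.845 = 85.443 g.
Weight fraction Fe = 85.443 / 496.409 = 0.1721.

17.21 weight percent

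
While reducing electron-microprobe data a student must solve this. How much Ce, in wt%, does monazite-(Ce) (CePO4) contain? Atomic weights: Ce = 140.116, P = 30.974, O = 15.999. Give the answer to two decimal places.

Formula mass = 1*140.116 + 1*30.974 + 4*15.999 = 235.086 g/mol, of which 140.116 g is Ce.
So Ce makes up 140.116/235.086 = 0.5960 of the mass, i.e. 59.60%.

59.60 wt%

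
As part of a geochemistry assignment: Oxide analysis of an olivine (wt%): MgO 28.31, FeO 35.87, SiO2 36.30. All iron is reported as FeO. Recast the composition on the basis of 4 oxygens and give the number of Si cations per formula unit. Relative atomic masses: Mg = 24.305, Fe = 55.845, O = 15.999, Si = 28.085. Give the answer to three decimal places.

MgO: 28.31/40.304 = 0.70241 mol → 0.70241 mol Mg, 0.70241 mol O.
FeO: 35.87/71.844 = 0.49928 mol → 0.49928 mol Fe, 0.49928 mol O.
SiO2: 36.30/60.083 = 0.60416 mol → 0.60416 mol Si, 1.20832 mol O.
Total oxygen = 2.41001 mol. Normalization factor = 4/2.41001 = 1.65974.
Si per 4 O = 0.60416 × 1.65974 = 1.003.

1.003 Si apfu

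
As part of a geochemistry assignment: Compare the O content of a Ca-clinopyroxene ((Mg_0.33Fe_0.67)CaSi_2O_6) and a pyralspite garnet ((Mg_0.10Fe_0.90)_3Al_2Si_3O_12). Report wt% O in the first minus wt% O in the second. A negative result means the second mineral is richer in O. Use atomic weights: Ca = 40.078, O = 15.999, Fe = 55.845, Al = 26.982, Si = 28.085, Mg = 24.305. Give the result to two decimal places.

M((Mg_0.33Fe_0.67)CaSi_2O_6) = 237.679 g/mol, so wt% O = 95.994/237.679 × 100 = 40.39%.
M((Mg_0.10Fe_0.90)_3Al_2Si_3O_12) = 488.280 g/mol, so wt% O = 191.988/488.280 × 100 = 39.32%.
40.39 − 39.32 = 1.07 pp.

1.07 percentage points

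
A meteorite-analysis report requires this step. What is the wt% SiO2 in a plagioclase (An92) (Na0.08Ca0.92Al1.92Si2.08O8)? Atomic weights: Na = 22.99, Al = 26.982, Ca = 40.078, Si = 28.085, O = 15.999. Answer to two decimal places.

M(Na0.08Ca0.92Al1.92Si2.08O8) = 276.925 g/mol; M(SiO2) = 60.083 g/mol.
Moles SiO2 per formula unit = 2.08 Si ÷ 1 = 2.0800.
SiO2 fraction = (2.0800 × 60.083) / 276.925 = 124.973/276.925 = 0.4513.

45.13 wt%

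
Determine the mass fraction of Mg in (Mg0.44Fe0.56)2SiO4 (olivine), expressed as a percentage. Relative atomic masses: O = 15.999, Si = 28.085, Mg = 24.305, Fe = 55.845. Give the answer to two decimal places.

Formula mass = 0.88*24.305 + 1.12*55.845 + 1*28.085 + 4*15.999 = 176.016 g/mol, of which 21.388 g is Mg.
So Mg makes up 21.388/176.016 = 0.1215 of the mass, i.e. 12.15%.

12.15 weight percent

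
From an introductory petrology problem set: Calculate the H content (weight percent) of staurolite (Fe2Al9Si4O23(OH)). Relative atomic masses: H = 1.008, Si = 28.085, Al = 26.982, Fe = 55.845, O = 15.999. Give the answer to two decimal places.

M(Fe2Al9Si4O23(OH)) = 851.852 g/mol.
H contributes 1 × 1.008 = 1.008 g per mole.
1.008/851.852 = 0.0012 → 0.12%.

0.12 weight percent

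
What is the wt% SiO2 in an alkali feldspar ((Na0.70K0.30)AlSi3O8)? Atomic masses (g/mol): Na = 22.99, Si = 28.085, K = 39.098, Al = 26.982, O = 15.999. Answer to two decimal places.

Molar mass of (Na0.70K0.30)AlSi3O8 = 0.70*22.99 + 0.30*39.098 + 1*26.982 + 3*28.085 + 8*15.999 = 267.051 g/mol.
Each formula unit contains 3 Si, equivalent to 3/1 = 3.0000 mol SiO2.
M(SiO2) = 1×28.085 + 2×15.999 = 60.083 g/mol.
Mass of SiO2 per formula unit = 3.0000 × 60.083 = 180.249 g.
SiO2 wt% = 180.249 / 267.051 × 100 = 67.50%.

67.50 wt%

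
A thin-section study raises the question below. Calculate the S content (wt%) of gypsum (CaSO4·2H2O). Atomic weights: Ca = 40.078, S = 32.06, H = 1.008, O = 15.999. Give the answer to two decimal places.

Formula mass = 1×40.078 + 1×32.06 + 6×15.999 + 4×1.008 = 172.164 g/mol, of which 32.060 g is S.
So S makes up 32.060/172.164 = 0.1862 of the mass, i.e. 18.62%.

18.62 wt%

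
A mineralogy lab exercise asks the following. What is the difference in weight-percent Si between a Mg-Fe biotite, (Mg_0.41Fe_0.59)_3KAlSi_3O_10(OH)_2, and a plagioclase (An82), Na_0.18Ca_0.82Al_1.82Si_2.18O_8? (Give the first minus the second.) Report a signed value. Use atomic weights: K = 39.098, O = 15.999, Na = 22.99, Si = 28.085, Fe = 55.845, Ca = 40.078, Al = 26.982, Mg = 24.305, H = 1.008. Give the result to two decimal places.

-4.43 percentage points

M((Mg_0.41Fe_0.59)_3KAlSi_3O_10(OH)_2) = 473.080 g/mol, so wt% Si = 84.255/473.080 × 100 = 17.81%.
M(Na_0.18Ca_0.82Al_1.82Si_2.18O_8) = 275.327 g/mol, so wt% Si = 61.225/275.327 × 100 = 22.24%.
17.81 − 22.24 = -4.43 pp.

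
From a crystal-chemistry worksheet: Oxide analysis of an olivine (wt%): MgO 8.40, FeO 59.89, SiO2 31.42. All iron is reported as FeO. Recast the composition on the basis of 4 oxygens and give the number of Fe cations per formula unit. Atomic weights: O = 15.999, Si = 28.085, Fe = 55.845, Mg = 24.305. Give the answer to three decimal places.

MgO: 8.40/40.304 = 0.20842 mol → 0.20842 mol Mg, 0.20842 mol O.
FeO: 59.89/71.844 = 0.83361 mol → 0.83361 mol Fe, 0.83361 mol O.
SiO2: 31.42/60.083 = 0.52294 mol → 0.52294 mol Si, 1.04588 mol O.
Total oxygen = 2.08791 mol. Normalization factor = 4/2.08791 = 1.91579.
Fe per 4 O = 0.83361 × 1.91579 = 1.597.

1.597 Fe apfu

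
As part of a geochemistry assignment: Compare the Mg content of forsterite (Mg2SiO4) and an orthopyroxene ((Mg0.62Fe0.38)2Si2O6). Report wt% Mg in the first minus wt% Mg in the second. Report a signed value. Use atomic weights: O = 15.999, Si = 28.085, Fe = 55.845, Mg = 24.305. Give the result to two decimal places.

Mg in Mg2SiO4: molar mass 140.691 g/mol; 2×24.305 = 48.610 g → 34.55 wt%.
Mg in (Mg0.62Fe0.38)2Si2O6: molar mass 224.744 g/mol; 1.24×24.305 = 30.138 g → 13.41 wt%.
Difference = 34.55 − 13.41 = 21.14 percentage points.

21.14 percentage points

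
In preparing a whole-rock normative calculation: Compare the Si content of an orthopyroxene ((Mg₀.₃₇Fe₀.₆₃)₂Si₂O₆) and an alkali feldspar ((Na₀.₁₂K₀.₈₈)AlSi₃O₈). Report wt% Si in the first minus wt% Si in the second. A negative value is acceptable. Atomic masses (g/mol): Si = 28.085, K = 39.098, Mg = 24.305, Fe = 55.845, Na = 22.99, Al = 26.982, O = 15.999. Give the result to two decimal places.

M((Mg₀.₃₇Fe₀.₆₃)₂Si₂O₆) = 240.514 g/mol, so wt% Si = 56.170/240.514 × 100 = 23.35%.
M((Na₀.₁₂K₀.₈₈)AlSi₃O₈) = 276.394 g/mol, so wt% Si = 84.255/276.394 × 100 = 30.48%.
23.35 − 30.48 = -7.13 pp.

-7.13 percentage points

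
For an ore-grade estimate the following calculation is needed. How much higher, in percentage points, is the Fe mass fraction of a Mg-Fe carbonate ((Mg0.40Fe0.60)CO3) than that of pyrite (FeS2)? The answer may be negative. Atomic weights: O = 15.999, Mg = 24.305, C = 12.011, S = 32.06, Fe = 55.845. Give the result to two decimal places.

M((Mg0.40Fe0.60)CO3) = 103.237 g/mol, so wt% Fe = 33.507/103.237 × 100 = 32.46%.
M(FeS2) = 119.965 g/mol, so wt% Fe = 55.845/119.965 × 100 = 46.55%.
32.46 − 46.55 = -14.09 pp.

-14.09 percentage points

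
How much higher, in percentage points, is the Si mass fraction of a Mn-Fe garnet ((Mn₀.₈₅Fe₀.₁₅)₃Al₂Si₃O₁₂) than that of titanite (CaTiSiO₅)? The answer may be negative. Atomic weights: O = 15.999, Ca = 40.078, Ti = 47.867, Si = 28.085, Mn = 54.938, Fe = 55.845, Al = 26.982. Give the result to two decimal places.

2.68 percentage points

Si in (Mn₀.₈₅Fe₀.₁₅)₃Al₂Si₃O₁₂: molar mass 495.429 g/mol; 3×28.085 = 84.255 g → 17.01 wt%.
Si in CaTiSiO₅: molar mass 196.025 g/mol; 1×28.085 = 28.085 g → 14.33 wt%.
Difference = 17.01 − 14.33 = 2.68 percentage points.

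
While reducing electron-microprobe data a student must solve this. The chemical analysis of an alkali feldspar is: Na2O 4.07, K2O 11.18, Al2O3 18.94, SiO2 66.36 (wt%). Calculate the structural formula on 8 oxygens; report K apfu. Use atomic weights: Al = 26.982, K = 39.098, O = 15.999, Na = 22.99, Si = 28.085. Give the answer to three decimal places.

0.644 K apfu

Na2O: 4.07/61.979 = 0.06567 mol → 0.13134 mol Na, 0.06567 mol O.
K2O: 11.18/94.195 = 0.11869 mol → 0.23738 mol K, 0.11869 mol O.
Al2O3: 18.94/101.961 = 0.18576 mol → 0.37152 mol Al, 0.55728 mol O.
SiO2: 66.36/60.083 = 1.10447 mol → 1.10447 mol Si, 2.20894 mol O.
Total oxygen = 2.95058 mol. Normalization factor = 8/2.95058 = 2.71133.
K per 8 O = 0.23738 × 2.71133 = 0.644.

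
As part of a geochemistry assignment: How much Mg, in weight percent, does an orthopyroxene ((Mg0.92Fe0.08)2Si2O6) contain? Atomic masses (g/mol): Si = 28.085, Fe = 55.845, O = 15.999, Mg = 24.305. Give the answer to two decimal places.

Formula mass = 1.84×24.305 + 0.16×55.845 + 2×28.085 + 6×15.999 = 205.820 g/mol, of which 44.721 g is Mg.
So Mg makes up 44.721/205.820 = 0.2173 of the mass, i.e. 21.73%.

21.73 weight percent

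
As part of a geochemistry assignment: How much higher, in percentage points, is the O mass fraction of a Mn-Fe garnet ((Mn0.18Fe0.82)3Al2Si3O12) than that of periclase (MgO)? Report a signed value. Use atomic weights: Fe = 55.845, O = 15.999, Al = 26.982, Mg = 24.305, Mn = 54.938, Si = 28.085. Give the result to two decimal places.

First mineral: 191.988 g O in 497.252 g formula = 38.61 wt% O.
Second mineral: 15.999 g O in 40.304 g formula = 39.70 wt% O.
38.61% − 39.70% gives a difference of -1.09 percentage points.

-1.09 percentage points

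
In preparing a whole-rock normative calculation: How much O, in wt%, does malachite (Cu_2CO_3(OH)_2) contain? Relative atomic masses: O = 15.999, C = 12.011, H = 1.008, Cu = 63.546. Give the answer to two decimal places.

Formula mass = 2·63.546 + 1·12.011 + 5·15.999 + 2·1.008 = 221.114 g/mol, of which 79.995 g is O.
So O makes up 79.995/221.114 = 0.3618 of the mass, i.e. 36.18%.

36.18 wt%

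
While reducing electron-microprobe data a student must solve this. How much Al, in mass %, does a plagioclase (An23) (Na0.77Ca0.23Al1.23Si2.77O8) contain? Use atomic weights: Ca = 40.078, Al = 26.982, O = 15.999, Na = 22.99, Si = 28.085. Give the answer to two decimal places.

12.48 mass %

M(Na0.77Ca0.23Al1.23Si2.77O8) = 265.896 g/mol.
Al contributes 1.23 × 26.982 = 33.188 g per mole.
33.188/265.896 = 0.1248 → 12.48%.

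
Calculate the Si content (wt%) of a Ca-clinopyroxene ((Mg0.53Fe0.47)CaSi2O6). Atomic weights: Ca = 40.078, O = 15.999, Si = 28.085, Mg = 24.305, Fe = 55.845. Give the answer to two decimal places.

M((Mg0.53Fe0.47)CaSi2O6) = 231.371 g/mol.
Si contributes 2 × 28.085 = 56.170 g per mole.
56.170/231.371 = 0.2428 → 24.28%.

24.28 wt%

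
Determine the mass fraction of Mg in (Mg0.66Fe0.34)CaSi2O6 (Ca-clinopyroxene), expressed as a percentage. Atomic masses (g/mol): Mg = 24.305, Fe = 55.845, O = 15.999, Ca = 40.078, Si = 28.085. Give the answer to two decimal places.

M((Mg0.66Fe0.34)CaSi2O6) = 227.271 g/mol.
Mg contributes 0.66 × 24.305 = 16.041 g per mole.
16.041/227.271 = 0.0706 → 7.06%.

7.06 mass %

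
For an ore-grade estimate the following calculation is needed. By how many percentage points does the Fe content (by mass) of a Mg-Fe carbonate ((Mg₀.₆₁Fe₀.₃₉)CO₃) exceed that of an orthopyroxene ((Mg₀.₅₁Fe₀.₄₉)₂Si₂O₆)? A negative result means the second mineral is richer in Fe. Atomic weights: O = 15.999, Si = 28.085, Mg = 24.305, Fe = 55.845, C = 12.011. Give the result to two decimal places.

M((Mg₀.₆₁Fe₀.₃₉)CO₃) = 96.614 g/mol, so wt% Fe = 21.780/96.614 × 100 = 22.54%.
M((Mg₀.₅₁Fe₀.₄₉)₂Si₂O₆) = 231.683 g/mol, so wt% Fe = 54.728/231.683 × 100 = 23.62%.
22.54 − 23.62 = -1.08 pp.

-1.08 percentage points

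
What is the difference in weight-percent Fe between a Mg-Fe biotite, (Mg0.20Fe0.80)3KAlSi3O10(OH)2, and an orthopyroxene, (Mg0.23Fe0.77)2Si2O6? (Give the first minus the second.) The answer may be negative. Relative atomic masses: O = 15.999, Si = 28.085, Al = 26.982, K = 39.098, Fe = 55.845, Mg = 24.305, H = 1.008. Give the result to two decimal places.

M((Mg0.20Fe0.80)3KAlSi3O10(OH)2) = 492.950 g/mol, so wt% Fe = 134.028/492.950 × 100 = 27.19%.
M((Mg0.23Fe0.77)2Si2O6) = 249.346 g/mol, so wt% Fe = 86.001/249.346 × 100 = 34.49%.
27.19 − 34.49 = -7.30 pp.

-7.30 percentage points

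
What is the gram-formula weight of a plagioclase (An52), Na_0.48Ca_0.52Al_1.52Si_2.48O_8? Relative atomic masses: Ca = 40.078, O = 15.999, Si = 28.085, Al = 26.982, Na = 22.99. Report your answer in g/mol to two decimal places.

M = 0.48(22.99) + 0.52(40.078) + 1.52(26.982) + 2.48(28.085) + 8(15.999)

270.53 g/mol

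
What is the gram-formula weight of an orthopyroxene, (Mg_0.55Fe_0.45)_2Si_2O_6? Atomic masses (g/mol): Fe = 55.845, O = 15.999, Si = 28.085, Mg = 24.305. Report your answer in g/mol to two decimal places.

229.16 g/mol

The formula mass is the sum 1.10·24.305 + 0.90·55.845 + 2·28.085 + 6·15.999.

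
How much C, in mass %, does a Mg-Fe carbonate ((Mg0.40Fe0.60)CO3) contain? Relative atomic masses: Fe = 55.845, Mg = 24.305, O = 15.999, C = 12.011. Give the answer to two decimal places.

M((Mg0.40Fe0.60)CO3) = 103.237 g/mol.
C contributes 1 × 12.011 = 12.011 g per mole.
12.011/103.237 = 0.1163 → 11.63%.

11.63 mass %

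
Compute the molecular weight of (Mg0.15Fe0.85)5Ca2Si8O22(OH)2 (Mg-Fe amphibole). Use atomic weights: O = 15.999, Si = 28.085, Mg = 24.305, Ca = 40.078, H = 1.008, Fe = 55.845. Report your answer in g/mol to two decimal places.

946.40 g/mol

M = 0.75×24.305 + 4.25×55.845 + 2×40.078 + 8×28.085 + 24×15.999 + 2×1.008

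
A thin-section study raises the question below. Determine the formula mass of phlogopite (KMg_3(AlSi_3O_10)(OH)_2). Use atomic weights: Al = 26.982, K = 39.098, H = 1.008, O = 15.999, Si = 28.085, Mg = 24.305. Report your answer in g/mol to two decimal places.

K: 1 × 39.098 = 39.0980
Mg: 3 × 24.305 = 72.9150
Al: 1 × 26.982 = 26.9820
Si: 3 × 28.085 = 84.2550
O: 12 × 15.999 = 191.9880
H: 2 × 1.008 = 2.0160
Summing the contributions gives the formula mass.

417.25 g/mol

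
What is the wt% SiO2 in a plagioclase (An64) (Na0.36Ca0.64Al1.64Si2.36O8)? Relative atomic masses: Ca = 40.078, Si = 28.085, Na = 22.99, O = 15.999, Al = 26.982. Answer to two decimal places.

Formula mass = 272.449 g/mol.
2.36 Si → 2.3600 mol SiO2 per formula unit; M(SiO2) = 60.083, so SiO2 mass = 141.796 g.
141.796/272.449 × 100 = 52.04 wt%.

52.04 wt%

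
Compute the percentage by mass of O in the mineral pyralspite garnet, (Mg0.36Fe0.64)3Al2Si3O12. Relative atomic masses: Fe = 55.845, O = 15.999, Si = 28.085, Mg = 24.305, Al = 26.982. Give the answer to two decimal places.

Formula mass = 1.08×24.305 + 1.92×55.845 + 2×26.982 + 3×28.085 + 12×15.999 = 463.679 g/mol, of which 191.988 g is O.
So O makes up 191.988/463.679 = 0.4141 of the mass, i.e. 41.41%.

41.41 weight percent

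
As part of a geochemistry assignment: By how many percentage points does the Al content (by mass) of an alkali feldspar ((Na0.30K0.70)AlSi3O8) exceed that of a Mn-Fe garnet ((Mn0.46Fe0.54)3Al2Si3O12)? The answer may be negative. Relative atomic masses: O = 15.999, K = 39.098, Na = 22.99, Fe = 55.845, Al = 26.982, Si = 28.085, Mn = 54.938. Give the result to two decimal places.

-1.00 percentage points

First mineral: 26.982 g Al in 273.495 g formula = 9.87 wt% Al.
Second mineral: 53.964 g Al in 496.490 g formula = 10.87 wt% Al.
9.87% − 10.87% gives a difference of -1.00 percentage points.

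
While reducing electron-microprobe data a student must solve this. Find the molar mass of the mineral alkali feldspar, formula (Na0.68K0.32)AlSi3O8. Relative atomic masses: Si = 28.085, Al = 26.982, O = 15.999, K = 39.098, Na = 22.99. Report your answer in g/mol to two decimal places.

267.37 g/mol

The formula mass is the sum 0.68(22.99) + 0.32(39.098) + 1(26.982) + 3(28.085) + 8(15.999).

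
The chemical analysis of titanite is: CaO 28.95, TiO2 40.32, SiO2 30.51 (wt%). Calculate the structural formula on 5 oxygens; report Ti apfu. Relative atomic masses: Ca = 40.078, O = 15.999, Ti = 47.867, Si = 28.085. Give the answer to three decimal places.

0.993 Ti apfu

28.95 wt% CaO ÷ 56.077 g/mol = 0.51625 mol, giving 0.51625 Ca and 0.51625 O.
40.32 wt% TiO2 ÷ 79.865 g/mol = 0.50485 mol, giving 0.50485 Ti and 1.00970 O.
30.51 wt% SiO2 ÷ 60.083 g/mol = 0.50780 mol, giving 0.50780 Si and 1.01560 O.
Oxygen sums to 2.54155; scaling by 5/2.54155 = 1.96730 puts the formula on 5 O.
Ti: 0.50485 × 1.96730 = 0.993 atoms per formula unit.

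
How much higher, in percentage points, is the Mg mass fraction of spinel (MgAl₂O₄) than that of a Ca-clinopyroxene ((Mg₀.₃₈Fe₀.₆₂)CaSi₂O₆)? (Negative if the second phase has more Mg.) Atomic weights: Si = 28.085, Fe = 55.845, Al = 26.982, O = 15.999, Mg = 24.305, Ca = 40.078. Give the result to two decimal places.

13.17 percentage points

First mineral: 24.305 g Mg in 142.265 g formula = 17.08 wt% Mg.
Second mineral: 9.236 g Mg in 236.102 g formula = 3.91 wt% Mg.
17.08% − 3.91% gives a difference of 13.17 percentage points.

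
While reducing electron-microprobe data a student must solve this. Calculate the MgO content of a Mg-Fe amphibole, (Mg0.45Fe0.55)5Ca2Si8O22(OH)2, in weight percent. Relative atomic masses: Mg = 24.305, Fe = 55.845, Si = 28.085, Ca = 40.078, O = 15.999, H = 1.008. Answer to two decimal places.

M((Mg0.45Fe0.55)5Ca2Si8O22(OH)2) = 899.088 g/mol; M(MgO) = 40.304 g/mol.
Moles MgO per formula unit = 2.25 Mg ÷ 1 = 2.2500.
MgO fraction = (2.2500 × 40.304) / 899.088 = 90.684/899.088 = 0.1009.

10.09 wt%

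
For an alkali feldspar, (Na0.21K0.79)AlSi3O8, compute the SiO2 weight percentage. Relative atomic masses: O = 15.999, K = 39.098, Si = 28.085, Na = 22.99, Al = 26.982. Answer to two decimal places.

Formula mass = 274.944 g/mol.
3 Si → 3.0000 mol SiO2 per formula unit; M(SiO2) = 60.083, so SiO2 mass = 180.249 g.
180.249/274.944 × 100 = 65.56 wt%.

65.56 wt%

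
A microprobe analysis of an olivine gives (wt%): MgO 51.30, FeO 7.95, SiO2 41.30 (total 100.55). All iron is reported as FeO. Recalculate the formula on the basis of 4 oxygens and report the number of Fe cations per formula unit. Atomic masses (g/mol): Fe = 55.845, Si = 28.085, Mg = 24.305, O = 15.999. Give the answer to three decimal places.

0.160 Fe apfu

MgO (M=40.304): mol = 1.27283; Mg = 1.27283, O = 1.27283.
FeO (M=71.844): mol = 0.11066; Fe = 0.11066, O = 0.11066.
SiO2 (M=60.083): mol = 0.68738; Si = 0.68738, O = 1.37476.
ΣO = 2.75825; factor = 4/ΣO = 1.45019.
Fe apfu = 0.11066 × 1.45019 = 0.160.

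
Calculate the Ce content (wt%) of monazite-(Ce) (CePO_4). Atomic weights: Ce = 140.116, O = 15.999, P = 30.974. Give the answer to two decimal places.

59.60 wt%

M(CePO_4) = 235.086 g/mol.
Ce contributes 1 × 140.116 = 140.116 g per mole.
140.116/235.086 = 0.5960 → 59.60%.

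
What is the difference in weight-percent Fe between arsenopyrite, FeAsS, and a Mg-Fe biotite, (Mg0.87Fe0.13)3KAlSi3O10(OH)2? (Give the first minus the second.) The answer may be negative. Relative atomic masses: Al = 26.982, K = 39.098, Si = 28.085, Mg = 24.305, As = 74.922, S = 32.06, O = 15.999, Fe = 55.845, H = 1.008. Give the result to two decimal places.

29.23 percentage points

Fe in FeAsS: molar mass 162.827 g/mol; 1×55.845 = 55.845 g → 34.30 wt%.
Fe in (Mg0.87Fe0.13)3KAlSi3O10(OH)2: molar mass 429.555 g/mol; 0.39×55.845 = 21.780 g → 5.07 wt%.
Difference = 34.30 − 5.07 = 29.23 percentage points.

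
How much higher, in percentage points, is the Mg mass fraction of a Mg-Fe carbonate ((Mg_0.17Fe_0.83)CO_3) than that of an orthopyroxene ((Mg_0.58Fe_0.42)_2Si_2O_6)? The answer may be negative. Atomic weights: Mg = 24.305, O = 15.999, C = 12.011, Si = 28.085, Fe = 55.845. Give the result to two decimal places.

M((Mg_0.17Fe_0.83)CO_3) = 110.491 g/mol, so wt% Mg = 4.132/110.491 × 100 = 3.74%.
M((Mg_0.58Fe_0.42)_2Si_2O_6) = 227.268 g/mol, so wt% Mg = 28.194/227.268 × 100 = 12.41%.
3.74 − 12.41 = -8.67 pp.

-8.67 percentage points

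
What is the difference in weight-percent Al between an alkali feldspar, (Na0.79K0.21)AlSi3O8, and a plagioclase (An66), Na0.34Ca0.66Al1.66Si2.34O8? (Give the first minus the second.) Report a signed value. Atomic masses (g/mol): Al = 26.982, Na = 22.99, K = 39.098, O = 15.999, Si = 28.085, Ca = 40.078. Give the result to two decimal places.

-6.26 percentage points

M((Na0.79K0.21)AlSi3O8) = 265.602 g/mol, so wt% Al = 26.982/265.602 × 100 = 10.16%.
M(Na0.34Ca0.66Al1.66Si2.34O8) = 272.769 g/mol, so wt% Al = 44.790/272.769 × 100 = 16.42%.
10.16 − 16.42 = -6.26 pp.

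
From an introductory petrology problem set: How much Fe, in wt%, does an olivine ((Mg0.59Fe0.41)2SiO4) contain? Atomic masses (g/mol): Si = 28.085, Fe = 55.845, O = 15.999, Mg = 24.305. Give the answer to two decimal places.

27.49 wt%

Formula mass = 1.18×24.305 + 0.82×55.845 + 1×28.085 + 4×15.999 = 166.554 g/mol, of which 45.793 g is Fe.
So Fe makes up 45.793/166.554 = 0.2749 of the mass, i.e. 27.49%.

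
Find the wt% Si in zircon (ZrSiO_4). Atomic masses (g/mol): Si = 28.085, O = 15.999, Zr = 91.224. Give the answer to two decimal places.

Formula mass = 1×91.224 + 1×28.085 + 4×15.999 = 183.305 g/mol, of which 28.085 g is Si.
So Si makes up 28.085/183.305 = 0.1532 of the mass, i.e. 15.32%.

15.32 weight percent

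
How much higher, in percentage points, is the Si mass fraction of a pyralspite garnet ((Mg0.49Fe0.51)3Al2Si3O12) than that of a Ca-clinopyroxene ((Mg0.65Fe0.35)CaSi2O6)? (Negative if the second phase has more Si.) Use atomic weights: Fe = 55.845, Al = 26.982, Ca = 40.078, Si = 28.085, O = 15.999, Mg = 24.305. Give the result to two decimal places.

-6.01 percentage points

First mineral: 84.255 g Si in 451.378 g formula = 18.67 wt% Si.
Second mineral: 56.170 g Si in 227.586 g formula = 24.68 wt% Si.
18.67% − 24.68% gives a difference of -6.01 percentage points.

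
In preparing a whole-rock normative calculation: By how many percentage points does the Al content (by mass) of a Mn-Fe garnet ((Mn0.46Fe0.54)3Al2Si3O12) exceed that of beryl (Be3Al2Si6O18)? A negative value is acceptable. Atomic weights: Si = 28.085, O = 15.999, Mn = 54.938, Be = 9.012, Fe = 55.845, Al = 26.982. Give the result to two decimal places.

0.83 percentage points

First mineral: 53.964 g Al in 496.490 g formula = 10.87 wt% Al.
Second mineral: 53.964 g Al in 537.492 g formula = 10.04 wt% Al.
10.87% − 10.04% gives a difference of 0.83 percentage points.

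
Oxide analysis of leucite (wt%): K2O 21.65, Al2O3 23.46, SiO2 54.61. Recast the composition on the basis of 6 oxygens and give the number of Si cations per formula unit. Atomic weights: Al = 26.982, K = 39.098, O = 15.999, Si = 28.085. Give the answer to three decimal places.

K2O: 21.65/94.195 = 0.22984 mol → 0.45968 mol K, 0.22984 mol O.
Al2O3: 23.46/101.961 = 0.23009 mol → 0.46018 mol Al, 0.69027 mol O.
SiO2: 54.61/60.083 = 0.90891 mol → 0.90891 mol Si, 1.81782 mol O.
Total oxygen = 2.73793 mol. Normalization factor = 6/2.73793 = 2.19144.
Si per 6 O = 0.90891 × 2.19144 = 1.992.

1.992 Si apfu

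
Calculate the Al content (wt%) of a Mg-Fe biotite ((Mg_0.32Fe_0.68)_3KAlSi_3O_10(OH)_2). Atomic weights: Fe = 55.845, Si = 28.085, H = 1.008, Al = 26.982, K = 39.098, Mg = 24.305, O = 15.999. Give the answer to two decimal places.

5.60 wt%

Formula mass = 0.96×24.305 + 2.04×55.845 + 1×39.098 + 1×26.982 + 3×28.085 + 12×15.999 + 2×1.008 = 481.596 g/mol, of which 26.982 g is Al.
So Al makes up 26.982/481.596 = 0.0560 of the mass, i.e. 5.60%.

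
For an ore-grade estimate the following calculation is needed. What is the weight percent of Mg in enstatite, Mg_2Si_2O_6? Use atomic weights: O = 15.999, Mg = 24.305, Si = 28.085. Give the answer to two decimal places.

Formula mass = 2·24.305 + 2·28.085 + 6·15.999 = 200.774 g/mol, of which 48.610 g is Mg.
So Mg makes up 48.610/200.774 = 0.2421 of the mass, i.e. 24.21%.

24.21 wt%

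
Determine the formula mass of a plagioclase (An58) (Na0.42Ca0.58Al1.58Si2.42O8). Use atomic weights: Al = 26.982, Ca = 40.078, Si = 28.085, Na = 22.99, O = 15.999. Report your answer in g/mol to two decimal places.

271.49 g/mol

M = 0.42*22.99 + 0.58*40.078 + 1.58*26.982 + 2.42*28.085 + 8*15.999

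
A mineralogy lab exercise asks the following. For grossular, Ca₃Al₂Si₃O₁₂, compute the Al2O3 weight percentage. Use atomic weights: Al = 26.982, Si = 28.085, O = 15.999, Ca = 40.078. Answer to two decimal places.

22.64 wt%

Molar mass of Ca₃Al₂Si₃O₁₂ = 3×40.078 + 2×26.982 + 3×28.085 + 12×15.999 = 450.441 g/mol.
Each formula unit contains 2 Al, equivalent to 2/2 = 1.0000 mol Al2O3.
M(Al2O3) = 2×26.982 + 3×15.999 = 101.961 g/mol.
Mass of Al2O3 per formula unit = 1.0000 × 101.961 = 101.961 g.
Al2O3 wt% = 101.961 / 450.441 × 100 = 22.64%.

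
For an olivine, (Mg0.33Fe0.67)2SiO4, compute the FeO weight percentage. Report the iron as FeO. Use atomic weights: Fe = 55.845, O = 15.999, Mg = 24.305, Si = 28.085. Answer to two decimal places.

Molar mass of (Mg0.33Fe0.67)2SiO4 = 0.66×24.305 + 1.34×55.845 + 1×28.085 + 4×15.999 = 182.955 g/mol.
Each formula unit contains 1.34 Fe, equivalent to 1.34/1 = 1.3400 mol FeO.
M(FeO) = 1×55.845 + 1×15.999 = 71.844 g/mol.
Mass of FeO per formula unit = 1.3400 × 71.844 = 96.271 g.
FeO wt% = 96.271 / 182.955 × 100 = 52.62%.

52.62 wt%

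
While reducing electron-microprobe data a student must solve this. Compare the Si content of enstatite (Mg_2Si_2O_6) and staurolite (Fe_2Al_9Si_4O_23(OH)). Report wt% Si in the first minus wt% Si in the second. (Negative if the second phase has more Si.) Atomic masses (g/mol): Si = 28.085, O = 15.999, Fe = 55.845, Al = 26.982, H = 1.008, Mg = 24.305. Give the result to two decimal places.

14.79 percentage points

First mineral: 56.170 g Si in 200.774 g formula = 27.98 wt% Si.
Second mineral: 112.340 g Si in 851.852 g formula = 13.19 wt% Si.
27.98% − 13.19% gives a difference of 14.79 percentage points.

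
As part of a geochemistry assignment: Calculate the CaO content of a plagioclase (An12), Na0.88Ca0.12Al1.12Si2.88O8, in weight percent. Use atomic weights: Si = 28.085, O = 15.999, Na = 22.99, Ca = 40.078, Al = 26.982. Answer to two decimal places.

Formula mass = 264.137 g/mol.
0.12 Ca → 0.1200 mol CaO per formula unit; M(CaO) = 56.077, so CaO mass = 6.729 g.
6.729/264.137 × 100 = 2.55 wt%.

2.55 wt%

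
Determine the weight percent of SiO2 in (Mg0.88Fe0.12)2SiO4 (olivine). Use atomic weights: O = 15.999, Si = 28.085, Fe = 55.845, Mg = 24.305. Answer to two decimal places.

40.53 wt%

M((Mg0.88Fe0.12)2SiO4) = 148.261 g/mol; M(SiO2) = 60.083 g/mol.
Moles SiO2 per formula unit = 1 Si ÷ 1 = 1.0000.
SiO2 fraction = (1.0000 × 60.083) / 148.261 = 60.083/148.261 = 0.4053.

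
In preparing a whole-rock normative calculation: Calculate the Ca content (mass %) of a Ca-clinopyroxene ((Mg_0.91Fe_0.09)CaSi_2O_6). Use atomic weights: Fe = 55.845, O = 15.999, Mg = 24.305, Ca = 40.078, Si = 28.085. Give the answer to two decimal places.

M((Mg_0.91Fe_0.09)CaSi_2O_6) = 219.386 g/mol.
Ca contributes 1 × 40.078 = 40.078 g per mole.
40.078/219.386 = 0.1827 → 18.27%.

18.27 mass %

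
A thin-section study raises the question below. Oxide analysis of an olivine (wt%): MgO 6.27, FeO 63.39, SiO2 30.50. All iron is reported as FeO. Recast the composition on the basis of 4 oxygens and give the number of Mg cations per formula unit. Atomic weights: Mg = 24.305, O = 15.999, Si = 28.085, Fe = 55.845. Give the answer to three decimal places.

MgO (M=40.304): mol = 0.15557; Mg = 0.15557, O = 0.15557.
FeO (M=71.844): mol = 0.88233; Fe = 0.88233, O = 0.88233.
SiO2 (M=60.083): mol = 0.50763; Si = 0.50763, O = 1.01526.
ΣO = 2.05316; factor = 4/ΣO = 1.94822.
Mg apfu = 0.15557 × 1.94822 = 0.303.

0.303 Mg apfu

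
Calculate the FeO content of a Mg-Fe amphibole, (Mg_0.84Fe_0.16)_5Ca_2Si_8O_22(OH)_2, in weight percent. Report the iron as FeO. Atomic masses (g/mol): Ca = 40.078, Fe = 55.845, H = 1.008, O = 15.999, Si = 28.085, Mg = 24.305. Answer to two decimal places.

6.86 wt%

Molar mass of (Mg_0.84Fe_0.16)_5Ca_2Si_8O_22(OH)_2 = 4.20·24.305 + 0.80·55.845 + 2·40.078 + 8·28.085 + 24·15.999 + 2·1.008 = 837.585 g/mol.
Each formula unit contains 0.80 Fe, equivalent to 0.80/1 = 0.8000 mol FeO.
M(FeO) = 1×55.845 + 1×15.999 = 71.844 g/mol.
Mass of FeO per formula unit = 0.8000 × 71.844 = 57.475 g.
FeO wt% = 57.475 / 837.585 × 100 = 6.86%.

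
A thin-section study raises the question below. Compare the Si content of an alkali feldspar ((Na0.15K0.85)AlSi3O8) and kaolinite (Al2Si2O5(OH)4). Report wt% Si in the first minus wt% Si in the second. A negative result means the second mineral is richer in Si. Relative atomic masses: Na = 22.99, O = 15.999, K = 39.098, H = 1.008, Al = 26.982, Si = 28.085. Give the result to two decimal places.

M((Na0.15K0.85)AlSi3O8) = 275.911 g/mol, so wt% Si = 84.255/275.911 × 100 = 30.54%.
M(Al2Si2O5(OH)4) = 258.157 g/mol, so wt% Si = 56.170/258.157 × 100 = 21.76%.
30.54 − 21.76 = 8.78 pp.

8.78 percentage points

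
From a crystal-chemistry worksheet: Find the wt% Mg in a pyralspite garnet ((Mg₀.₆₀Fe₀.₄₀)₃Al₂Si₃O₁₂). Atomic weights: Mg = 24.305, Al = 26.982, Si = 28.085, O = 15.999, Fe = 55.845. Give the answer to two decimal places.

9.92 mass %

M((Mg₀.₆₀Fe₀.₄₀)₃Al₂Si₃O₁₂) = 440.970 g/mol.
Mg contributes 1.80 × 24.305 = 43.749 g per mole.
43.749/440.970 = 0.0992 → 9.92%.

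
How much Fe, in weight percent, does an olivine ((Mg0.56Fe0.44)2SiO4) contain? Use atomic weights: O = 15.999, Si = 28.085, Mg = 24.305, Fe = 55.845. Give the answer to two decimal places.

Molar mass of (Mg0.56Fe0.44)2SiO4: 1.12*24.305 + 0.88*55.845 + 1*28.085 + 4*15.999 = 168.446 g/mol.
Mass of Fe per formula unit: 0.88 × 55.845 = 49.144 g.
Weight fraction Fe = 49.144 / 168.446 = 0.2917.

29.17 weight percent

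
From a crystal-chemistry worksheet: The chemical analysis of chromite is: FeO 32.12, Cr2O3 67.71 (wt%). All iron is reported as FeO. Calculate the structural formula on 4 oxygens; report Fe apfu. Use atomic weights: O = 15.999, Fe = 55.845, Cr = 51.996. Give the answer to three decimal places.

FeO: 32.12/71.844 = 0.44708 mol → 0.44708 mol Fe, 0.44708 mol O.
Cr2O3: 67.71/151.989 = 0.44549 mol → 0.89098 mol Cr, 1.33647 mol O.
Total oxygen = 1.78355 mol. Normalization factor = 4/1.78355 = 2.24272.
Fe per 4 O = 0.44708 × 2.24272 = 1.003.

1.003 Fe apfu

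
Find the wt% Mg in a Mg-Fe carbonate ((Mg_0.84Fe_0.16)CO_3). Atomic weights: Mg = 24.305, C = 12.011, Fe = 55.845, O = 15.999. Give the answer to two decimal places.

M((Mg_0.84Fe_0.16)CO_3) = 89.359 g/mol.
Mg contributes 0.84 × 24.305 = 20.416 g per mole.
20.416/89.359 = 0.2285 → 22.85%.

22.85 mass %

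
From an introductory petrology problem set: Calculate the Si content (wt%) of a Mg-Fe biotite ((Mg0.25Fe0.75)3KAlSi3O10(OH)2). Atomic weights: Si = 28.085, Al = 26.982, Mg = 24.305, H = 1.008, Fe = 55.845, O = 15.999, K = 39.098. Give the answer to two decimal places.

17.26 wt%

Molar mass of (Mg0.25Fe0.75)3KAlSi3O10(OH)2: 0.75·24.305 + 2.25·55.845 + 1·39.098 + 1·26.982 + 3·28.085 + 12·15.999 + 2·1.008 = 488.219 g/mol.
Mass of Si per formula unit: 3 × 28.085 = 84.255 g.
Weight fraction Si = 84.255 / 488.219 = 0.1726.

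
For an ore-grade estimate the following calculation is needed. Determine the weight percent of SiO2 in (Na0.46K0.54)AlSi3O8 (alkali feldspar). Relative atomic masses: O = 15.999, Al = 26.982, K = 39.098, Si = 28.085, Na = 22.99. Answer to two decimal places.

66.53 wt%

Formula mass = 270.917 g/mol.
3 Si → 3.0000 mol SiO2 per formula unit; M(SiO2) = 60.083, so SiO2 mass = 180.249 g.
180.249/270.917 × 100 = 66.53 wt%.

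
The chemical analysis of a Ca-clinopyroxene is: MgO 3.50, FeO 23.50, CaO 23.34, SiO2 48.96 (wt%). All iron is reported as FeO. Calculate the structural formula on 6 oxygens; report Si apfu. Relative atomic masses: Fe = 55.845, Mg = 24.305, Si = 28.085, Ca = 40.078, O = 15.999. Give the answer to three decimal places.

1.988 Si apfu

MgO: 3.50/40.304 = 0.08684 mol → 0.08684 mol Mg, 0.08684 mol O.
FeO: 23.50/71.844 = 0.32710 mol → 0.32710 mol Fe, 0.32710 mol O.
CaO: 23.34/56.077 = 0.41621 mol → 0.41621 mol Ca, 0.41621 mol O.
SiO2: 48.96/60.083 = 0.81487 mol → 0.81487 mol Si, 1.62974 mol O.
Total oxygen = 2.45989 mol. Normalization factor = 6/2.45989 = 2.43913.
Si per 6 O = 0.81487 × 2.43913 = 1.988.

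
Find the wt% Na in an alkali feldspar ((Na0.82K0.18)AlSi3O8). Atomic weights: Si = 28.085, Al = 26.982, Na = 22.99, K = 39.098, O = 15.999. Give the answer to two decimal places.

Molar mass of (Na0.82K0.18)AlSi3O8: 0.82*22.99 + 0.18*39.098 + 1*26.982 + 3*28.085 + 8*15.999 = 265.118 g/mol.
Mass of Na per formula unit: 0.82 × 22.99 = 18.852 g.
Weight fraction Na = 18.852 / 265.118 = 0.0711.

7.11 wt%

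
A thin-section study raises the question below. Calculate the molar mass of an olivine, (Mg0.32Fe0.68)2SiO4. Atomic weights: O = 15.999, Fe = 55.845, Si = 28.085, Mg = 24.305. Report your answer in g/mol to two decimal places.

183.59 g/mol

M = 0.64×24.305 + 1.36×55.845 + 1×28.085 + 4×15.999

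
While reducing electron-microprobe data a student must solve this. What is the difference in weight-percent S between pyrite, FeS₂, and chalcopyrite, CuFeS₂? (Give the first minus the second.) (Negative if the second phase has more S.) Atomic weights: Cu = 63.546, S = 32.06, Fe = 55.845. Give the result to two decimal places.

First mineral: 64.120 g S in 119.965 g formula = 53.45 wt% S.
Second mineral: 64.120 g S in 183.511 g formula = 34.94 wt% S.
53.45% − 34.94% gives a difference of 18.51 percentage points.

18.51 percentage points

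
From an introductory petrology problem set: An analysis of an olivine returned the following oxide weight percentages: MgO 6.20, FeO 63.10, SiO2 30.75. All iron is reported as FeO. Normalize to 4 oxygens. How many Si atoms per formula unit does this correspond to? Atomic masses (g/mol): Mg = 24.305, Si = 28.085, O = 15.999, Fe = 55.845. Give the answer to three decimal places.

0.996 Si apfu

6.20 wt% MgO ÷ 40.304 g/mol = 0.15383 mol, giving 0.15383 Mg and 0.15383 O.
63.10 wt% FeO ÷ 71.844 g/mol = 0.87829 mol, giving 0.87829 Fe and 0.87829 O.
30.75 wt% SiO2 ÷ 60.083 g/mol = 0.51179 mol, giving 0.51179 Si and 1.02358 O.
Oxygen sums to 2.05570; scaling by 4/2.05570 = 1.94581 puts the formula on 4 O.
Si: 0.51179 × 1.94581 = 0.996 atoms per formula unit.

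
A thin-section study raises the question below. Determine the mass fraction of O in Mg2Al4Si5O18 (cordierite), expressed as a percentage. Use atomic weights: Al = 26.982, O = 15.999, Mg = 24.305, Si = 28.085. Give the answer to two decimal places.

49.23 weight percent

Molar mass of Mg2Al4Si5O18: 2×24.305 + 4×26.982 + 5×28.085 + 18×15.999 = 584.945 g/mol.
Mass of O per formula unit: 18 × 15.999 = 287.982 g.
Weight fraction O = 287.982 / 584.945 = 0.4923.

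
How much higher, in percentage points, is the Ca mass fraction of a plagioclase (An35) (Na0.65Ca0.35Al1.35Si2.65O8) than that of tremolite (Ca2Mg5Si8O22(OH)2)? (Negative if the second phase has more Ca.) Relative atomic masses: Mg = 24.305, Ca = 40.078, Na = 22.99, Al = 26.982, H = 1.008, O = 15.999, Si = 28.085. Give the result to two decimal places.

-4.63 percentage points

Ca in Na0.65Ca0.35Al1.35Si2.65O8: molar mass 267.814 g/mol; 0.35×40.078 = 14.027 g → 5.24 wt%.
Ca in Ca2Mg5Si8O22(OH)2: molar mass 812.353 g/mol; 2×40.078 = 80.156 g → 9.87 wt%.
Difference = 5.24 − 9.87 = -4.63 percentage points.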